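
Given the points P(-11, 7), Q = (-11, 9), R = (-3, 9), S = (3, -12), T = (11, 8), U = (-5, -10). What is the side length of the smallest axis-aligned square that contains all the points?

22

The bounding box has width 22 and height 21.
An axis-aligned square enclosing the set must have side ≥ max(width, height).
So the minimum side is max(22, 21) = 22.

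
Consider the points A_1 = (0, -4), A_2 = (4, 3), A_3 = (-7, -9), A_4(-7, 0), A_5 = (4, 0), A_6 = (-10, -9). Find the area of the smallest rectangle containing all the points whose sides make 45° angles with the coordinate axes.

In coordinates u = x + y, v = x − y the rectangle is axis-aligned; the map (x,y)→(u,v) scales areas by 2.
u-values: -4, 7, -16, -7, 4, -19; range = 7 − (-19) = 26.
v-values: 4, 1, 2, -7, 4, -1; range = 4 − (-7) = 11.
Area = (26 × 11) / 2 = 143.

143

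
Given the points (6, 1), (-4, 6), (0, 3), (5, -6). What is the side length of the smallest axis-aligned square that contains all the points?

The bounding box has width 10 and height 12.
An axis-aligned square enclosing the set must have side ≥ max(width, height).
So the minimum side is max(10, 12) = 12.

12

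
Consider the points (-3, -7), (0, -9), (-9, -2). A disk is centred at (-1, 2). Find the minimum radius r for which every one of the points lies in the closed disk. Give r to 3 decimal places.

11.045

The required radius is the distance from (-1, 2) to the farthest point.
Squared distances: 85, 122, 80.
Maximum is 122, attained at (0, -9).
r = √122 ≈ 11.045.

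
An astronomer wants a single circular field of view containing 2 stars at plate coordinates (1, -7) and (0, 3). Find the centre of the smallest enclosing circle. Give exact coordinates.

The smallest circle enclosing two points has them as diameter endpoints.
Centre = midpoint = (0.5, -2); r² = |(1, -7)−(0, 3)|²/4 = 101/4 = 25.25.
Centre = (0.5, -2).

(0.5, -2)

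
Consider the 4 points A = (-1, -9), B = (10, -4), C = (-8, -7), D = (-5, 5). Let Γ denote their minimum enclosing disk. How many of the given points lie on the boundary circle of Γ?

The minimum enclosing circle is determined by three boundary points: B, C, D.
Their circumcentre is (25/46, -127/46) with r² = 96237/1058.
The farthest remaining point A is at distance² 43705/1058 ≤ 96237/1058.
The points at distance exactly r from the centre are B, C, D — 3 points.

3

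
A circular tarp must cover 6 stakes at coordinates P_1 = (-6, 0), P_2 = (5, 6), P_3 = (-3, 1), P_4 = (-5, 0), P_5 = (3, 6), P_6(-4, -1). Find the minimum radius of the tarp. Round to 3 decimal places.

6.265

A smallest enclosing disk is always determined by at most three of the input points on its boundary.
The farthest pair is P_1–P_2 with squared distance 157. The circle on this segment as diameter has centre (-0.5, 3) and r² = 157/4 = 39.25.
Check P_3: distance² to centre = 10.25 ≤ 39.25, so it lies inside.
All remaining points lie in this disk, and no smaller disk contains both endpoints, so this is the minimum enclosing circle.
r = √(39.25) ≈ 6.265.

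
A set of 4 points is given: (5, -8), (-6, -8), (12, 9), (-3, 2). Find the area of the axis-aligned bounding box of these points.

306

x ranges over [-6, 12], width 18.
y ranges over [-8, 9], height 17.
Area = 18 × 17 = 306.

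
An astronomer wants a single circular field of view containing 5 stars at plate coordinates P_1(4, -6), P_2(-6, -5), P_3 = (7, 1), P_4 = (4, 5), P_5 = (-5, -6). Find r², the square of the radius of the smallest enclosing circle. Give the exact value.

5125/98

The minimum enclosing circle of a finite set is fixed by two of the points (as a diameter) or three (as a circumcircle).
The minimum enclosing circle is determined by three boundary points: P_2, P_3, P_4.
Their circumcentre is (1/14, -15/14) with r² = 5125/98.
The farthest remaining point P_5 is at distance² 4901/98 ≤ 5125/98.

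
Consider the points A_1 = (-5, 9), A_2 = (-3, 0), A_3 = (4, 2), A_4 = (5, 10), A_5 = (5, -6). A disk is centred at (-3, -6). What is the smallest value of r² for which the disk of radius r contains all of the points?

320

The required radius is the distance from (-3, -6) to the farthest point.
Squared distances: 229, 36, 113, 320, 64.
Maximum is 320, attained at A_4.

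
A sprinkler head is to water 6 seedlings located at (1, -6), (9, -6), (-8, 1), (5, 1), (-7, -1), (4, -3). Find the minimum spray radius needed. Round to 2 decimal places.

9.19

By Welzl's lemma the MEC is supported by two points (diametrically opposite) or three points (on a circumcircle).
The farthest pair is (9, -6)–(-8, 1) with squared distance 338. The circle on this segment as diameter has centre (0.5, -2.5) and r² = 338/4 = 84.5.
Check (1, -6): distance² to centre = 12.5 ≤ 84.5, so it lies inside.
All remaining points lie in this disk, and no smaller disk contains both endpoints, so this is the minimum enclosing circle.
r = √(84.5) ≈ 9.19.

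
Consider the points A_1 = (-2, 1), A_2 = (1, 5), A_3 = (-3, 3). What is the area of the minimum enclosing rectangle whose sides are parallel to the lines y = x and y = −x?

In coordinates u = x + y, v = x − y the rectangle is axis-aligned; the map (x,y)→(u,v) scales areas by 2.
u-values: -1, 6, 0; range = 6 − (-1) = 7.
v-values: -3, -4, -6; range = -3 − (-6) = 3.
Area = (7 × 3) / 2 = 10.5.

10.5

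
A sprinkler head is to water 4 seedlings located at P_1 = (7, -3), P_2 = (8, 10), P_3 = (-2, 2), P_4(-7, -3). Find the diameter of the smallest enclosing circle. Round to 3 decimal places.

19.849

By Welzl's lemma the MEC is supported by two points (diametrically opposite) or three points (on a circumcircle).
The farthest pair is P_2–P_4 with squared distance 394. The circle on this segment as diameter has centre (0.5, 3.5) and r² = 394/4 = 98.5.
Check P_1: distance² to centre = 84.5 ≤ 98.5, so it lies inside.
All remaining points lie in this disk, and no smaller disk contains both endpoints, so this is the minimum enclosing circle.
Diameter = 2r = 2√(98.5) ≈ 19.849.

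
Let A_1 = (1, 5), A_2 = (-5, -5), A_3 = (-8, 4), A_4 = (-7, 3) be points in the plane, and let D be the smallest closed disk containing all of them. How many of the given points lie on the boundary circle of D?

3

The minimum enclosing circle of a finite set is fixed by two of the points (as a diameter) or three (as a circumcircle).
The minimum enclosing circle is determined by three boundary points: A_1, A_2, A_3.
Their circumcentre is (-43/14, 9/14) with r² = 3485/98.
The farthest remaining point A_4 is at distance² 2057/98 ≤ 3485/98.
The points at distance exactly r from the centre are A_1, A_2, A_3 — 3 points.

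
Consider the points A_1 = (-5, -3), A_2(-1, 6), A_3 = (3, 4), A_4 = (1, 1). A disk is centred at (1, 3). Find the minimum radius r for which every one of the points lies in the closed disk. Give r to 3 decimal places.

8.485

The required radius is the distance from (1, 3) to the farthest point.
Squared distances: 72, 13, 5, 4.
Maximum is 72, attained at A_1.
r = √72 ≈ 8.485.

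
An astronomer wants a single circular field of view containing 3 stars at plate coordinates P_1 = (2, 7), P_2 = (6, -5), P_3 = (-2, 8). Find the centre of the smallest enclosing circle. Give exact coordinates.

Side lengths²: P_1P_2² = 160, P_1P_3² = 17, P_2P_3² = 233.
Since P_2P_3² = 233 ≥ 160 + 17 = 177, the angle opposite P_2P_3 is not acute, so the smallest enclosing circle has P_2P_3 as diameter.
Centre = midpoint of P_2P_3 = (2, 1.5), r² = 233/4 = 58.25.
Centre = (2, 1.5).

(2, 1.5)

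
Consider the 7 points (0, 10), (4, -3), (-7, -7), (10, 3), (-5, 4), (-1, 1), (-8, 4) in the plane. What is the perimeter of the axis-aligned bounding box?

Width = max x − min x = 10 − (-8) = 18.
Height = max y − min y = 10 − (-7) = 17.
Perimeter = 2(18 + 17) = 70.

70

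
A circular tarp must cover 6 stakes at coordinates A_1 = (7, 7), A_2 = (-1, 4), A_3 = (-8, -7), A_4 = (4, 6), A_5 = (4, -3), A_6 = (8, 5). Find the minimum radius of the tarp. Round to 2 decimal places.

10.26

By Welzl's lemma the MEC is supported by two points (diametrically opposite) or three points (on a circumcircle).
The farthest pair is A_1–A_3 with squared distance 421. The circle on this segment as diameter has centre (-0.5, 0) and r² = 421/4 = 105.25.
Check A_2: distance² to centre = 16.25 ≤ 105.25, so it lies inside.
All remaining points lie in this disk, and no smaller disk contains both endpoints, so this is the minimum enclosing circle.
r = √(105.25) ≈ 10.26.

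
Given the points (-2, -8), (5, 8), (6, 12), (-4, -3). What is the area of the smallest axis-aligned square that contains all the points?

The bounding box has width 10 and height 20.
An axis-aligned square enclosing the set must have side ≥ max(width, height).
So the minimum side is max(10, 20) = 20.
Area = 20² = 400.

400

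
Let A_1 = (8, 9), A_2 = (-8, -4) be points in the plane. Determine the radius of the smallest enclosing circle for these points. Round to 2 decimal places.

10.31

The smallest circle enclosing two points has them as diameter endpoints.
Centre = midpoint = (0, 2.5); r² = |A_1A_2|²/4 = 425/4 = 106.25.
r = √(106.25) ≈ 10.31.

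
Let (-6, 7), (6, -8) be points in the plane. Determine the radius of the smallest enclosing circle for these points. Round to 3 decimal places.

9.605

The smallest circle enclosing two points has them as diameter endpoints.
Centre = midpoint = (0, -0.5); r² = |(-6, 7)−(6, -8)|²/4 = 369/4 = 92.25.
r = √(92.25) ≈ 9.605.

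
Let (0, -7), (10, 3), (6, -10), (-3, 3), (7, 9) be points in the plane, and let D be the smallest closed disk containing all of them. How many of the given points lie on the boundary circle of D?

By Welzl's lemma the MEC is supported by two points (diametrically opposite) or three points (on a circumcircle).
The minimum enclosing circle is determined by three boundary points: (6, -10), (-3, 3), (7, 9).
Their circumcentre is (541/92, -43/92) with r² = 384625/4232.
The farthest remaining point (0, -7) is at distance² 326941/4232 ≤ 384625/4232.
The points at distance exactly r from the centre are (6, -10), (-3, 3), (7, 9) — 3 points.

3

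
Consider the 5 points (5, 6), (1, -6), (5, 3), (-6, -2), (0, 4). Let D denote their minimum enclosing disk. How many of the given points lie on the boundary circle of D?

A smallest enclosing disk is always determined by at most three of the input points on its boundary.
The minimum enclosing circle is determined by three boundary points: (5, 6), (1, -6), (-6, -2).
Their circumcentre is (0.3, 0.9) with r² = 48.1.
The farthest remaining point (5, 3) is at distance² 26.5 ≤ 48.1.
The points at distance exactly r from the centre are (5, 6), (1, -6), (-6, -2) — 3 points.

3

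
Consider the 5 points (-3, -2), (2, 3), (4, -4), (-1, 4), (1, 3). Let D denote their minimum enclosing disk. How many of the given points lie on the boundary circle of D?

A smallest enclosing disk is always determined by at most three of the input points on its boundary.
The minimum enclosing circle is determined by three boundary points: (-3, -2), (4, -4), (-1, 4).
Their circumcentre is (61/46, -5/46) with r² = 23585/1058.
The farthest remaining point (2, 3) is at distance² 10705/1058 ≤ 23585/1058.
The points at distance exactly r from the centre are (-3, -2), (4, -4), (-1, 4) — 3 points.

3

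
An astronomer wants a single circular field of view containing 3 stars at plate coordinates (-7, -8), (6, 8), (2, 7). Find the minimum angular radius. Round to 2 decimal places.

10.31

Call the three points A, B, C in the order given.
Side lengths²: AB² = 425, AC² = 306, BC² = 17.
Since AB² = 425 ≥ 306 + 17 = 323, the angle opposite AB is not acute, so the smallest enclosing circle has AB as diameter.
Centre = midpoint of AB = (-0.5, 0), r² = 425/4 = 106.25.
r = √(106.25) ≈ 10.31.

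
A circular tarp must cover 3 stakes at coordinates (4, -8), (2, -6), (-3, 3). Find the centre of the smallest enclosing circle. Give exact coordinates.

(0.5, -2.5)

Call the three points A, B, C in the order given.
Side lengths²: AB² = 8, AC² = 170, BC² = 106.
Since AC² = 170 ≥ 106 + 8 = 114, the angle opposite AC is not acute, so the smallest enclosing circle has AC as diameter.
Centre = midpoint of AC = (0.5, -2.5), r² = 170/4 = 42.5.
Centre = (0.5, -2.5).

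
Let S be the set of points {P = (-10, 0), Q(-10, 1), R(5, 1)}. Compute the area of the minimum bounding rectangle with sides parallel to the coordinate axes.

x ranges over [-10, 5], width 15.
y ranges over [0, 1], height 1.
Area = 15 × 1 = 15.

15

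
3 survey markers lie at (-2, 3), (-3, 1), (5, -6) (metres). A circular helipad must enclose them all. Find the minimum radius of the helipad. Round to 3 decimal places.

Call the three points A, B, C in the order given.
Side lengths²: AB² = 5, AC² = 130, BC² = 113.
Since AC² = 130 ≥ 113 + 5 = 118, the angle opposite AC is not acute, so the smallest enclosing circle has AC as diameter.
Centre = midpoint of AC = (1.5, -1.5), r² = 130/4 = 32.5.
r = √(32.5) ≈ 5.701.

5.701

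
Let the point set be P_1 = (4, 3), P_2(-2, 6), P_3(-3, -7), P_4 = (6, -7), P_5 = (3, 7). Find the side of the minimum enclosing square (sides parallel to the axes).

The bounding box has width 9 and height 14.
An axis-aligned square enclosing the set must have side ≥ max(width, height).
So the minimum side is max(9, 14) = 14.

14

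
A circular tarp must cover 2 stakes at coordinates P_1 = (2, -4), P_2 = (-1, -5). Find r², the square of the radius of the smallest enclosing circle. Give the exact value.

2.5

The smallest circle enclosing two points has them as diameter endpoints.
Centre = midpoint = (0.5, -4.5); r² = |P_1P_2|²/4 = 10/4 = 2.5.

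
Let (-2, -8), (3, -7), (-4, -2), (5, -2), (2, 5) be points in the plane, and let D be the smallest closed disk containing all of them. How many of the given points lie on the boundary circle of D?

2

By Welzl's lemma the MEC is supported by two points (diametrically opposite) or three points (on a circumcircle).
The farthest pair is (-2, -8)–(2, 5) with squared distance 185. The circle on this segment as diameter has centre (0, -1.5) and r² = 185/4 = 46.25.
Check (3, -7): distance² to centre = 39.25 ≤ 46.25, so it lies inside.
All remaining points lie in this disk, and no smaller disk contains both endpoints, so this is the minimum enclosing circle.
The points at distance exactly r from the centre are (-2, -8), (2, 5) — 2 points.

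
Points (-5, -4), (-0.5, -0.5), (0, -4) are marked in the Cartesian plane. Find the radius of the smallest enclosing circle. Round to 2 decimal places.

Call the three points A, B, C in the order given.
Side lengths²: AB² = 32.5, AC² = 25, BC² = 12.5.
Since AB² = 32.5 < 25 + 12.5 = 37.5, the triangle is acute, so the smallest enclosing circle is the circumcircle.
Circumcentre = (-2.5, -18/7), r² = 1625/196.
r = √(1625/196) ≈ 2.88.

2.88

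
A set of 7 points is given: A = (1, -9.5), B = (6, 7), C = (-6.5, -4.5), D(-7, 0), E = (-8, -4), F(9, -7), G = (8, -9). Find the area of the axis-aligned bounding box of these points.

280.5

x ranges over [-8, 9], width 17.
y ranges over [-9.5, 7], height 16.5.
Area = 17 × 16.5 = 280.5.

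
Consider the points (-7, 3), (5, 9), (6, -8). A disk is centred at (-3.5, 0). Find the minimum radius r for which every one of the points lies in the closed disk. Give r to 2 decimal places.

The required radius is the distance from (-3.5, 0) to the farthest point.
Squared distances: 21.25, 153.25, 154.25.
Maximum is 154.25, attained at (6, -8).
r = √(154.25) ≈ 12.42.

12.42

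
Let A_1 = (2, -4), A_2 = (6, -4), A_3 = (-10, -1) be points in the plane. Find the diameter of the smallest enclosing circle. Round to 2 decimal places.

16.28

Side lengths²: A_1A_2² = 16, A_1A_3² = 153, A_2A_3² = 265.
Since A_2A_3² = 265 ≥ 153 + 16 = 169, the angle opposite A_2A_3 is not acute, so the smallest enclosing circle has A_2A_3 as diameter.
Centre = midpoint of A_2A_3 = (-2, -2.5), r² = 265/4 = 66.25.
Diameter = 2r = 2√(66.25) ≈ 16.28.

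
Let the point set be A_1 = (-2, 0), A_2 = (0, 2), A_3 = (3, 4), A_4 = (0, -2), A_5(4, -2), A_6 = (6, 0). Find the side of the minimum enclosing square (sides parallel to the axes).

8

The bounding box has width 8 and height 6.
An axis-aligned square enclosing the set must have side ≥ max(width, height).
So the minimum side is max(8, 6) = 8.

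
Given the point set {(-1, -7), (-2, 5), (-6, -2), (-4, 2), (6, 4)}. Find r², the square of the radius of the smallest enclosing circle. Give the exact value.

425/9

By Welzl's lemma the MEC is supported by two points (diametrically opposite) or three points (on a circumcircle).
The minimum enclosing circle is determined by three boundary points: (-1, -7), (-6, -2), (6, 4).
Their circumcentre is (2/3, -1/3) with r² = 425/9.
The farthest remaining point (-2, 5) is at distance² 320/9 ≤ 425/9.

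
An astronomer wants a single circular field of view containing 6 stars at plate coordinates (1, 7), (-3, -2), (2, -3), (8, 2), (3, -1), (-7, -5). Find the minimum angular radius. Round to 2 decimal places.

8.28

The minimum enclosing circle of a finite set is fixed by two of the points (as a diameter) or three (as a circumcircle).
The minimum enclosing circle is determined by three boundary points: (1, 7), (8, 2), (-7, -5).
Their circumcentre is (12/31, -39/31) with r² = 65897/961.
The farthest remaining point (-3, -2) is at distance² 11554/961 ≤ 65897/961.
r = √(65897/961) ≈ 8.28.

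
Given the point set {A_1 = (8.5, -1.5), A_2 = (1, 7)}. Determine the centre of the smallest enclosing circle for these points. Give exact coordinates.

(4.75, 2.75)

The smallest circle enclosing two points has them as diameter endpoints.
Centre = midpoint = (4.75, 2.75); r² = |A_1A_2|²/4 = 128.5/4 = 32.125.
Centre = (4.75, 2.75).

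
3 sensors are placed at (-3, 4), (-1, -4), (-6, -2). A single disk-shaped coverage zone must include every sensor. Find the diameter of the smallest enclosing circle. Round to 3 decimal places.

Call the three points A, B, C in the order given.
Side lengths²: AB² = 68, AC² = 45, BC² = 29.
Since AB² = 68 < 45 + 29 = 74, the triangle is acute, so the smallest enclosing circle is the circumcircle.
Circumcentre = (-7/3, -1/12), r² = 2465/144.
Diameter = 2r = 2√(2465/144) ≈ 8.275.

8.275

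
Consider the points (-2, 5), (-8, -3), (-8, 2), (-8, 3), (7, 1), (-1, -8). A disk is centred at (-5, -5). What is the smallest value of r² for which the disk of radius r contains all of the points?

180

The required radius is the distance from (-5, -5) to the farthest point.
Squared distances: 109, 13, 58, 73, 180, 25.
Maximum is 180, attained at (7, 1).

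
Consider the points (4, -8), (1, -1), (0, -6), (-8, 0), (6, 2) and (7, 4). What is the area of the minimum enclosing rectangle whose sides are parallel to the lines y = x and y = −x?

In coordinates u = x + y, v = x − y the rectangle is axis-aligned; the map (x,y)→(u,v) scales areas by 2.
u-values: -4, 0, -6, -8, 8, 11; range = 11 − (-8) = 19.
v-values: 12, 2, 6, -8, 4, 3; range = 12 − (-8) = 20.
Area = (19 × 20) / 2 = 190.

190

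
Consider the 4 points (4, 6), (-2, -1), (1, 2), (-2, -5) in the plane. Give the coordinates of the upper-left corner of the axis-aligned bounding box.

x-range [-2, 4], y-range [-5, 6].
The upper-left corner is (-2, 6).

(-2, 6)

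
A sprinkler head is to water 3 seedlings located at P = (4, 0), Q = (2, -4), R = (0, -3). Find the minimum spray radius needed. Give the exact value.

2.5

Side lengths²: PQ² = 20, PR² = 25, QR² = 5.
Since PR² = 25 ≥ 20 + 5 = 25, the angle opposite PR is not acute, so the smallest enclosing circle has PR as diameter.
Centre = midpoint of PR = (2, -1.5), r² = 25/4 = 6.25.
r = √(6.25) = 2.5.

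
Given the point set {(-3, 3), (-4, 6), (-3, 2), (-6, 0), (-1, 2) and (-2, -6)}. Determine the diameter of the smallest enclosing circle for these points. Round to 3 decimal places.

A smallest enclosing disk is always determined by at most three of the input points on its boundary.
The farthest pair is (-4, 6)–(-2, -6) with squared distance 148. The circle on this segment as diameter has centre (-3, 0) and r² = 148/4 = 37.
Check (-3, 3): distance² to centre = 9 ≤ 37, so it lies inside.
All remaining points lie in this disk, and no smaller disk contains both endpoints, so this is the minimum enclosing circle.
Diameter = 2r = 2√37 ≈ 12.166.

12.166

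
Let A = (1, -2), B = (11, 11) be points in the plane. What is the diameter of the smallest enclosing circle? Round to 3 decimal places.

The smallest circle enclosing two points has them as diameter endpoints.
Centre = midpoint = (6, 4.5); r² = |AB|²/4 = 269/4 = 67.25.
Diameter = 2r = 2√(67.25) ≈ 16.401.

16.401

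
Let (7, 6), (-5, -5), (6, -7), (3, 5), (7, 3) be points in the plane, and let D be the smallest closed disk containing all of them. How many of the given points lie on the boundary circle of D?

The minimum enclosing circle is determined by three boundary points: (7, 6), (-5, -5), (6, -7).
Their circumcentre is (91/58, -7/58) with r² = 112625/1682.
The farthest remaining point (7, 3) is at distance² 65993/1682 ≤ 112625/1682.
The points at distance exactly r from the centre are (7, 6), (-5, -5), (6, -7) — 3 points.

3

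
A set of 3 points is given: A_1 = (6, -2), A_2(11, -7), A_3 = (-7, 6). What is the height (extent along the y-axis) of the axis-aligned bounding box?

13

max y = 6, min y = -7, so height = 13.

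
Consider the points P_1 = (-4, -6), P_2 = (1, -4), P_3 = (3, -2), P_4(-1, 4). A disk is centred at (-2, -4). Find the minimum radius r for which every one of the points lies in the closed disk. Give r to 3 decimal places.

The required radius is the distance from (-2, -4) to the farthest point.
Squared distances: 8, 9, 29, 65.
Maximum is 65, attained at P_4.
r = √65 ≈ 8.062.

8.062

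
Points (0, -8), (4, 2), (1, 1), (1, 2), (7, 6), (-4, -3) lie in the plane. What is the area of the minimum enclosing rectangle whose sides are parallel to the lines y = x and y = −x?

94.5

In coordinates u = x + y, v = x − y the rectangle is axis-aligned; the map (x,y)→(u,v) scales areas by 2.
u-values: -8, 6, 2, 3, 13, -7; range = 13 − (-8) = 21.
v-values: 8, 2, 0, -1, 1, -1; range = 8 − (-1) = 9.
Area = (21 × 9) / 2 = 94.5.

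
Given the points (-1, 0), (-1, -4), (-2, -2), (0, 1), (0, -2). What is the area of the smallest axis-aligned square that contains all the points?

The bounding box has width 2 and height 5.
An axis-aligned square enclosing the set must have side ≥ max(width, height).
So the minimum side is max(2, 5) = 5.
Area = 5² = 25.

25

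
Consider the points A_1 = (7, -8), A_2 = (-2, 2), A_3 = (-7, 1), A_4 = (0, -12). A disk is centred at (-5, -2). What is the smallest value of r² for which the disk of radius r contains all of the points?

The required radius is the distance from (-5, -2) to the farthest point.
Squared distances: 180, 25, 13, 125.
Maximum is 180, attained at A_1.

180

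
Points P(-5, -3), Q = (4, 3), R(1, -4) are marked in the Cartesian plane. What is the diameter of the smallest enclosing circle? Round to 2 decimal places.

Side lengths²: PQ² = 117, PR² = 37, QR² = 58.
Since PQ² = 117 ≥ 58 + 37 = 95, the angle opposite PQ is not acute, so the smallest enclosing circle has PQ as diameter.
Centre = midpoint of PQ = (-0.5, 0), r² = 117/4 = 29.25.
Diameter = 2r = 2√(29.25) ≈ 10.82.

10.82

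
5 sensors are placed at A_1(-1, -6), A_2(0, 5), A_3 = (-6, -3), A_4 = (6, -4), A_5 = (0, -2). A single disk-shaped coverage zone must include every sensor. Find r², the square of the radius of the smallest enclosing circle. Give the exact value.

47125/1156

The minimum enclosing circle is determined by three boundary points: A_2, A_3, A_4.
Their circumcentre is (3/17, -47/34) with r² = 47125/1156.
The farthest remaining point A_1 is at distance² 26249/1156 ≤ 47125/1156.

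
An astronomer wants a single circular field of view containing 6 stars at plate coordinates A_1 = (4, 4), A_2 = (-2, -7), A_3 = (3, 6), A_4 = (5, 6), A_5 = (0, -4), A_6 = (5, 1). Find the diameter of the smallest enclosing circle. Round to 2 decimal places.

14.76

A smallest enclosing disk is always determined by at most three of the input points on its boundary.
The farthest pair is A_2–A_4 with squared distance 218. The circle on this segment as diameter has centre (1.5, -0.5) and r² = 218/4 = 54.5.
Check A_1: distance² to centre = 26.5 ≤ 54.5, so it lies inside.
All remaining points lie in this disk, and no smaller disk contains both endpoints, so this is the minimum enclosing circle.
Diameter = 2r = 2√(54.5) ≈ 14.76.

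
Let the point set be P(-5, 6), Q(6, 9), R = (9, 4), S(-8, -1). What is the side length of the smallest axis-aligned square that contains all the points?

17

The bounding box has width 17 and height 10.
An axis-aligned square enclosing the set must have side ≥ max(width, height).
So the minimum side is max(17, 10) = 17.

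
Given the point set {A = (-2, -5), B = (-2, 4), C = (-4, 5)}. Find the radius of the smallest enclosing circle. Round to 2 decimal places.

5.10

Side lengths²: AB² = 81, AC² = 104, BC² = 5.
Since AC² = 104 ≥ 81 + 5 = 86, the angle opposite AC is not acute, so the smallest enclosing circle has AC as diameter.
Centre = midpoint of AC = (-3, 0), r² = 104/4 = 26.
r = √26 ≈ 5.10.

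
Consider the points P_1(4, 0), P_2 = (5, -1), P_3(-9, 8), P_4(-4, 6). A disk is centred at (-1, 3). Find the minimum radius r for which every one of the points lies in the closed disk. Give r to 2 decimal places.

The required radius is the distance from (-1, 3) to the farthest point.
Squared distances: 34, 52, 89, 18.
Maximum is 89, attained at P_3.
r = √89 ≈ 9.43.

9.43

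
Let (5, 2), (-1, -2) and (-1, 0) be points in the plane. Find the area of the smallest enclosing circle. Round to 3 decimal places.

Call the three points A, B, C in the order given.
Side lengths²: AB² = 52, AC² = 40, BC² = 4.
Since AB² = 52 ≥ 40 + 4 = 44, the angle opposite AB is not acute, so the smallest enclosing circle has AB as diameter.
Centre = midpoint of AB = (2, 0), r² = 52/4 = 13.
Area = π·r² = π·13 ≈ 40.841.

40.841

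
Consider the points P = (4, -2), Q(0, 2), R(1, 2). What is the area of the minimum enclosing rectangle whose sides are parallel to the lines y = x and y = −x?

4

In coordinates u = x + y, v = x − y the rectangle is axis-aligned; the map (x,y)→(u,v) scales areas by 2.
u-values: 2, 2, 3; range = 3 − 2 = 1.
v-values: 6, -2, -1; range = 6 − (-2) = 8.
Area = (1 × 8) / 2 = 4.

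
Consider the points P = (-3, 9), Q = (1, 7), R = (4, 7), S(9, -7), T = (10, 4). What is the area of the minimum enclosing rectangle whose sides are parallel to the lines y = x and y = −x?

In coordinates u = x + y, v = x − y the rectangle is axis-aligned; the map (x,y)→(u,v) scales areas by 2.
u-values: 6, 8, 11, 2, 14; range = 14 − 2 = 12.
v-values: -12, -6, -3, 16, 6; range = 16 − (-12) = 28.
Area = (12 × 28) / 2 = 168.

168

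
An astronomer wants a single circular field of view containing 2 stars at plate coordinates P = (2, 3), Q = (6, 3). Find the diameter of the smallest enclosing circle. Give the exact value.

4

The smallest circle enclosing two points has them as diameter endpoints.
Centre = midpoint = (4, 3); r² = |PQ|²/4 = 16/4 = 4.
Diameter = 2r = 2√4 = 4.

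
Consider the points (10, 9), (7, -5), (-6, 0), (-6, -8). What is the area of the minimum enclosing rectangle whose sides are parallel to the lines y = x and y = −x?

297

In coordinates u = x + y, v = x − y the rectangle is axis-aligned; the map (x,y)→(u,v) scales areas by 2.
u-values: 19, 2, -6, -14; range = 19 − (-14) = 33.
v-values: 1, 12, -6, 2; range = 12 − (-6) = 18.
Area = (33 × 18) / 2 = 297.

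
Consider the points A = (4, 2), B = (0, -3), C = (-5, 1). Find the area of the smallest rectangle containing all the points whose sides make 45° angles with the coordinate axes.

In coordinates u = x + y, v = x − y the rectangle is axis-aligned; the map (x,y)→(u,v) scales areas by 2.
u-values: 6, -3, -4; range = 6 − (-4) = 10.
v-values: 2, 3, -6; range = 3 − (-6) = 9.
Area = (10 × 9) / 2 = 45.

45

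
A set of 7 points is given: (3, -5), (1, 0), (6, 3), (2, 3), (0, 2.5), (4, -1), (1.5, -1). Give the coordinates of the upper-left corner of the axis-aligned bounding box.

x-range [0, 6], y-range [-5, 3].
The upper-left corner is (0, 3).

(0, 3)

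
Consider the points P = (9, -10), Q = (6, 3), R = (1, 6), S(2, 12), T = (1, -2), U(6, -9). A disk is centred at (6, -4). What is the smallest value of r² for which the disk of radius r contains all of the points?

272

The required radius is the distance from (6, -4) to the farthest point.
Squared distances: 45, 49, 125, 272, 29, 25.
Maximum is 272, attained at S.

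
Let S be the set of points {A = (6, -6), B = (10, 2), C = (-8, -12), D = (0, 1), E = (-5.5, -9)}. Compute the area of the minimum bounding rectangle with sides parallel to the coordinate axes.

252

x ranges over [-8, 10], width 18.
y ranges over [-12, 2], height 14.
Area = 18 × 14 = 252.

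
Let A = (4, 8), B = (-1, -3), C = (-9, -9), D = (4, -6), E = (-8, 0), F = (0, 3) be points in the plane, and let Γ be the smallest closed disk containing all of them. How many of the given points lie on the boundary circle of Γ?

By Welzl's lemma the MEC is supported by two points (diametrically opposite) or three points (on a circumcircle).
The farthest pair is A–C with squared distance 458. The circle on this segment as diameter has centre (-2.5, -0.5) and r² = 458/4 = 114.5.
Check B: distance² to centre = 8.5 ≤ 114.5, so it lies inside.
All remaining points lie in this disk, and no smaller disk contains both endpoints, so this is the minimum enclosing circle.
The points at distance exactly r from the centre are A, C — 2 points.

2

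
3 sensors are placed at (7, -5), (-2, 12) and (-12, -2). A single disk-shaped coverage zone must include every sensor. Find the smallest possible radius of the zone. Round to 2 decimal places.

Call the three points A, B, C in the order given.
Side lengths²: AB² = 370, AC² = 370, BC² = 296.
Since AC² = 370 < 370 + 296 = 666, the triangle is acute, so the smallest enclosing circle is the circumcircle.
Circumcentre = (-1.75, 1.25), r² = 115.625.
r = √(115.625) ≈ 10.75.

10.75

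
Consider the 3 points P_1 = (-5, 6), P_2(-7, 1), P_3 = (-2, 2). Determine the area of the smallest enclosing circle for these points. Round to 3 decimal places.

27.986

Side lengths²: P_1P_2² = 29, P_1P_3² = 25, P_2P_3² = 26.
Since P_1P_2² = 29 < 26 + 25 = 51, the triangle is acute, so the smallest enclosing circle is the circumcircle.
Circumcentre = (-221/46, 139/46), r² = 9425/1058.
Area = π·r² = π·9425/1058 ≈ 27.986.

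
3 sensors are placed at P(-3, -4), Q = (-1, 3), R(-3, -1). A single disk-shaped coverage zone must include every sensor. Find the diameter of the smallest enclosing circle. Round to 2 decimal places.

Side lengths²: PQ² = 53, PR² = 9, QR² = 20.
Since PQ² = 53 ≥ 20 + 9 = 29, the angle opposite PQ is not acute, so the smallest enclosing circle has PQ as diameter.
Centre = midpoint of PQ = (-2, -0.5), r² = 53/4 = 13.25.
Diameter = 2r = 2√(13.25) ≈ 7.28.

7.28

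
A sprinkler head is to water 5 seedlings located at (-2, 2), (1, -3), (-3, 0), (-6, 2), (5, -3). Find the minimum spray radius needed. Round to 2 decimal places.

By Welzl's lemma the MEC is supported by two points (diametrically opposite) or three points (on a circumcircle).
The farthest pair is (-6, 2)–(5, -3) with squared distance 146. The circle on this segment as diameter has centre (-0.5, -0.5) and r² = 146/4 = 36.5.
Check (-2, 2): distance² to centre = 8.5 ≤ 36.5, so it lies inside.
All remaining points lie in this disk, and no smaller disk contains both endpoints, so this is the minimum enclosing circle.
r = √(36.5) ≈ 6.04.

6.04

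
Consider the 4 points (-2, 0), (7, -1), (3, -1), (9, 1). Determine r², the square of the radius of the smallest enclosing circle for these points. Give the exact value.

30.5

The minimum enclosing circle of a finite set is fixed by two of the points (as a diameter) or three (as a circumcircle).
The farthest pair is (-2, 0)–(9, 1) with squared distance 122. The circle on this segment as diameter has centre (3.5, 0.5) and r² = 122/4 = 30.5.
Check (7, -1): distance² to centre = 14.5 ≤ 30.5, so it lies inside.
All remaining points lie in this disk, and no smaller disk contains both endpoints, so this is the minimum enclosing circle.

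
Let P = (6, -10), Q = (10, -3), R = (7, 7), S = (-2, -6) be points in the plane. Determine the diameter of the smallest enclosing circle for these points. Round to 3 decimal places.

By Welzl's lemma the MEC is supported by two points (diametrically opposite) or three points (on a circumcircle).
The minimum enclosing circle is determined by three boundary points: P, R, S.
Their circumcentre is (37/7, -10/7) with r² = 3625/49.
The farthest remaining point Q is at distance² 1210/49 ≤ 3625/49.
Diameter = 2r = 2√(3625/49) ≈ 17.202.

17.202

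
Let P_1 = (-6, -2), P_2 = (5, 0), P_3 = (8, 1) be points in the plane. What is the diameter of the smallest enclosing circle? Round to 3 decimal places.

Side lengths²: P_1P_2² = 125, P_1P_3² = 205, P_2P_3² = 10.
Since P_1P_3² = 205 ≥ 125 + 10 = 135, the angle opposite P_1P_3 is not acute, so the smallest enclosing circle has P_1P_3 as diameter.
Centre = midpoint of P_1P_3 = (1, -0.5), r² = 205/4 = 51.25.
Diameter = 2r = 2√(51.25) ≈ 14.318.

14.318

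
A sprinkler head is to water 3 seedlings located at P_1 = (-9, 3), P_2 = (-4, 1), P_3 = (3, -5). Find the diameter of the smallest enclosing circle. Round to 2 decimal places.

14.42

Side lengths²: P_1P_2² = 29, P_1P_3² = 208, P_2P_3² = 85.
Since P_1P_3² = 208 ≥ 85 + 29 = 114, the angle opposite P_1P_3 is not acute, so the smallest enclosing circle has P_1P_3 as diameter.
Centre = midpoint of P_1P_3 = (-3, -1), r² = 208/4 = 52.
Diameter = 2r = 2√52 ≈ 14.42.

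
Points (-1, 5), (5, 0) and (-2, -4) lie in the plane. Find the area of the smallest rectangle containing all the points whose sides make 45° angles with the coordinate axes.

60.5

In coordinates u = x + y, v = x − y the rectangle is axis-aligned; the map (x,y)→(u,v) scales areas by 2.
u-values: 4, 5, -6; range = 5 − (-6) = 11.
v-values: -6, 5, 2; range = 5 − (-6) = 11.
Area = (11 × 11) / 2 = 60.5.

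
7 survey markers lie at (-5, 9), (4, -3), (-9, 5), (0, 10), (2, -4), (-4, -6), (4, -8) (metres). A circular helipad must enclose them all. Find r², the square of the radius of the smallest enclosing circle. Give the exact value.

The farthest pair is (-5, 9)–(4, -8) with squared distance 370. The circle on this segment as diameter has centre (-0.5, 0.5) and r² = 370/4 = 92.5.
Check (4, -3): distance² to centre = 32.5 ≤ 92.5, so it lies inside.
All remaining points lie in this disk, and no smaller disk contains both endpoints, so this is the minimum enclosing circle.

92.5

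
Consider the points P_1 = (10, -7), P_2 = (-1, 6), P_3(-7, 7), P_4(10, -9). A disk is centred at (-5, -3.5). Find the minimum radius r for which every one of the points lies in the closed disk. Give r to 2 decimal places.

15.98

The required radius is the distance from (-5, -3.5) to the farthest point.
Squared distances: 237.25, 106.25, 114.25, 255.25.
Maximum is 255.25, attained at P_4.
r = √(255.25) ≈ 15.98.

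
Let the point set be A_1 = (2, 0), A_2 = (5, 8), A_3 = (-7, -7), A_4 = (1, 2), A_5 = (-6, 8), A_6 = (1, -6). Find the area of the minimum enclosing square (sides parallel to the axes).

The bounding box has width 12 and height 15.
An axis-aligned square enclosing the set must have side ≥ max(width, height).
So the minimum side is max(12, 15) = 15.
Area = 15² = 225.

225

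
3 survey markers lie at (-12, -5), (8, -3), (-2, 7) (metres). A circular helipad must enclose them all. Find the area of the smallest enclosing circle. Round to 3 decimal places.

319.923

Call the three points A, B, C in the order given.
Side lengths²: AB² = 404, AC² = 244, BC² = 200.
Since AB² = 404 < 244 + 200 = 444, the triangle is acute, so the smallest enclosing circle is the circumcircle.
Circumcentre = (-23/11, -34/11), r² = 12322/121.
Area = π·r² = π·12322/121 ≈ 319.923.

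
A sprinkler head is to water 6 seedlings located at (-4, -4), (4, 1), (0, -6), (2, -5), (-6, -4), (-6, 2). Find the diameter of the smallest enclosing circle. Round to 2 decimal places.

A smallest enclosing disk is always determined by at most three of the input points on its boundary.
The minimum enclosing circle is determined by three boundary points: (4, 1), (-6, -4), (-6, 2).
Their circumcentre is (-1.25, -1) with r² = 31.5625.
The farthest remaining point (0, -6) is at distance² 26.5625 ≤ 31.5625.
Diameter = 2r = 2√(31.5625) ≈ 11.24.

11.24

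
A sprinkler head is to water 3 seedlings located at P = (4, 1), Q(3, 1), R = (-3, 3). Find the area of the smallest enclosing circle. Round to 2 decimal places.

41.63

Side lengths²: PQ² = 1, PR² = 53, QR² = 40.
Since PR² = 53 ≥ 40 + 1 = 41, the angle opposite PR is not acute, so the smallest enclosing circle has PR as diameter.
Centre = midpoint of PR = (0.5, 2), r² = 53/4 = 13.25.
Area = π·r² = π·13.25 ≈ 41.63.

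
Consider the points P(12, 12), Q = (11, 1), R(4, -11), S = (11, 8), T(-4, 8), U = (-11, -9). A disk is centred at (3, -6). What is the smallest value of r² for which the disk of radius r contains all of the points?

405

The required radius is the distance from (3, -6) to the farthest point.
Squared distances: 405, 113, 26, 260, 245, 205.
Maximum is 405, attained at P.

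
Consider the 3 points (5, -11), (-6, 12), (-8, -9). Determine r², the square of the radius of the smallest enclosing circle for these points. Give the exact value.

Call the three points A, B, C in the order given.
Side lengths²: AB² = 650, AC² = 173, BC² = 445.
Since AB² = 650 ≥ 445 + 173 = 618, the angle opposite AB is not acute, so the smallest enclosing circle has AB as diameter.
Centre = midpoint of AB = (-0.5, 0.5), r² = 650/4 = 162.5.

162.5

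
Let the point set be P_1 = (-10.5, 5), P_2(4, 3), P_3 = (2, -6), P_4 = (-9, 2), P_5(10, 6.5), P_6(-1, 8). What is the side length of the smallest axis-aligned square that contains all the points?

The bounding box has width 20.5 and height 14.
An axis-aligned square enclosing the set must have side ≥ max(width, height).
So the minimum side is max(20.5, 14) = 20.5.

20.5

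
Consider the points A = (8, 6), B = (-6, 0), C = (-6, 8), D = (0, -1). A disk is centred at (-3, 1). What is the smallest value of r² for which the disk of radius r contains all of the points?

146

The required radius is the distance from (-3, 1) to the farthest point.
Squared distances: 146, 10, 58, 13.
Maximum is 146, attained at A.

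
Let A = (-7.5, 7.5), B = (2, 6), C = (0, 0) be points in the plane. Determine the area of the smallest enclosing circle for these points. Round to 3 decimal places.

Side lengths²: AB² = 92.5, AC² = 112.5, BC² = 40.
Since AC² = 112.5 < 92.5 + 40 = 132.5, the triangle is acute, so the smallest enclosing circle is the circumcircle.
Circumcentre = (-3.125, 4.375), r² = 28.90625.
Area = π·r² = π·28.90625 ≈ 90.812.

90.812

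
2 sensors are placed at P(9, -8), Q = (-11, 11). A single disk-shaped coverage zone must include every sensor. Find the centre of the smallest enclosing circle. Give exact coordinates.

The smallest circle enclosing two points has them as diameter endpoints.
Centre = midpoint = (-1, 1.5); r² = |PQ|²/4 = 761/4 = 190.25.
Centre = (-1, 1.5).

(-1, 1.5)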